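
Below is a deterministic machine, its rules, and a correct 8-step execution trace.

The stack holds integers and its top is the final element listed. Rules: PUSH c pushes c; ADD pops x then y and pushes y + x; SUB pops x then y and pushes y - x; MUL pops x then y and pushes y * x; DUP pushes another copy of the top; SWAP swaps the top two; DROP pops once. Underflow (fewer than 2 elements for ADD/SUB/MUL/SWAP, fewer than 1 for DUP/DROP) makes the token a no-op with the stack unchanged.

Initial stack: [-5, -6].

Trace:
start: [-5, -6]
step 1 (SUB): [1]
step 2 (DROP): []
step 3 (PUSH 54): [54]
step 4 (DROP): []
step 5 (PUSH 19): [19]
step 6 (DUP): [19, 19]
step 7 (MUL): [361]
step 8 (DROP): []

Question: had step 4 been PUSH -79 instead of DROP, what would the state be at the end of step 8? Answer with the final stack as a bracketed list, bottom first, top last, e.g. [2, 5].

[54, -79]

(re-executing from step 4 with the substitution; state before step 4: [54])
step 4 (PUSH -79): [54, -79]
step 5 (PUSH 19): [54, -79, 19]
step 6 (DUP): [54, -79, 19, 19]
step 7 (MUL): [54, -79, 361]
step 8 (DROP): [54, -79]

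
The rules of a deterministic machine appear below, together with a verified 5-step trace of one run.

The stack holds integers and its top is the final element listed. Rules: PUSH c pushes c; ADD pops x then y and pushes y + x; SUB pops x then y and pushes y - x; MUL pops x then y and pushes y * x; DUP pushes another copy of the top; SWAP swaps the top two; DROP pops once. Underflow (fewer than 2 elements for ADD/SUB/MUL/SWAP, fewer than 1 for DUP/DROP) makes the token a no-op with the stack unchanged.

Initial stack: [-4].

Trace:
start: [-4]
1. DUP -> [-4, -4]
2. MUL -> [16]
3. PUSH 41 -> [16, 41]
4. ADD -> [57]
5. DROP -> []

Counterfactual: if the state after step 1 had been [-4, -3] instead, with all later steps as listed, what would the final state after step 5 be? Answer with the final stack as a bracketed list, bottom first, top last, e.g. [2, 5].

[]

state after step 1 := [-4, -3]
2. MUL -> [12]
3. PUSH 41 -> [12, 41]
4. ADD -> [53]
5. DROP -> []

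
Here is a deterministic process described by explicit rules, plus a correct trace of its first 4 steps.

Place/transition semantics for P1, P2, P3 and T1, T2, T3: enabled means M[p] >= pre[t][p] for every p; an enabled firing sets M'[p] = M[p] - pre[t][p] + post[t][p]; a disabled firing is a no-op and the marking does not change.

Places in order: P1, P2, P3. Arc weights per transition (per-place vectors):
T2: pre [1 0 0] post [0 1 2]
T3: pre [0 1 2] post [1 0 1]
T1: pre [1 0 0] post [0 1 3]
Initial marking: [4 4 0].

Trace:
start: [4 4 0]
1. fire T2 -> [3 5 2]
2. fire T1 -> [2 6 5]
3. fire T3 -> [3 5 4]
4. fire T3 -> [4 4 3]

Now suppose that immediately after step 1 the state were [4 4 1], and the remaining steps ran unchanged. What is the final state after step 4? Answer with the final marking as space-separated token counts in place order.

state after step 1 := [4 4 1]
2. fire T1 -> [3 5 4]
3. fire T3 -> [4 4 3]
4. fire T3 -> [5 3 2]

5 3 2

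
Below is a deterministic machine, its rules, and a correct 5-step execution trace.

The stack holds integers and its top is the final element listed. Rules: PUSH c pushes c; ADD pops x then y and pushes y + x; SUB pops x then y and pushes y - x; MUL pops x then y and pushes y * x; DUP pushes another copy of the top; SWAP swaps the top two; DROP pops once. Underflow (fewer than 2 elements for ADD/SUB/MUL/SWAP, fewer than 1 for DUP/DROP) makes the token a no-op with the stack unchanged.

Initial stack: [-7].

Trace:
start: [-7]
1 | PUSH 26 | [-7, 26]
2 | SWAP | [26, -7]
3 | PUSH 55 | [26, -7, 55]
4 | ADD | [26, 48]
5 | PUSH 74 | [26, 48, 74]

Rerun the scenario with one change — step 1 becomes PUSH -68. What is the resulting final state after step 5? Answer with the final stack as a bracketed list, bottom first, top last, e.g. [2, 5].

[-68, 48, 74]

(re-executing from step 1 with the substitution; state before step 1: [-7])
1 | PUSH -68 | [-7, -68]
2 | SWAP | [-68, -7]
3 | PUSH 55 | [-68, -7, 55]
4 | ADD | [-68, 48]
5 | PUSH 74 | [-68, 48, 74]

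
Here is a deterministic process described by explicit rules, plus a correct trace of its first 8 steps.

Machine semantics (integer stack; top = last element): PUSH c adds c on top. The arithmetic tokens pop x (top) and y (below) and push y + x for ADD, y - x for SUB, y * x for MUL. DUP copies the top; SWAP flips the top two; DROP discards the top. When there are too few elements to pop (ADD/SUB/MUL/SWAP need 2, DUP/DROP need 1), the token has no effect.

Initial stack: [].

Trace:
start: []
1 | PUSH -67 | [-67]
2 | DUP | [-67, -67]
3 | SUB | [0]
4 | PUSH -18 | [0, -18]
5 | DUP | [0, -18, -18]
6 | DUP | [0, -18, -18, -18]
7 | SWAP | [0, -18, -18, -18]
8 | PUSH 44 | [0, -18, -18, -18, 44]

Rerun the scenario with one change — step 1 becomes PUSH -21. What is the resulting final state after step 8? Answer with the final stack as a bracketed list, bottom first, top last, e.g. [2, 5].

[0, -18, -18, -18, 44]

(re-executing from step 1 with the substitution; state before step 1: [])
1 | PUSH -21 | [-21]
2 | DUP | [-21, -21]
3 | SUB | [0]
4 | PUSH -18 | [0, -18]
5 | DUP | [0, -18, -18]
6 | DUP | [0, -18, -18, -18]
7 | SWAP | [0, -18, -18, -18]
8 | PUSH 44 | [0, -18, -18, -18, 44]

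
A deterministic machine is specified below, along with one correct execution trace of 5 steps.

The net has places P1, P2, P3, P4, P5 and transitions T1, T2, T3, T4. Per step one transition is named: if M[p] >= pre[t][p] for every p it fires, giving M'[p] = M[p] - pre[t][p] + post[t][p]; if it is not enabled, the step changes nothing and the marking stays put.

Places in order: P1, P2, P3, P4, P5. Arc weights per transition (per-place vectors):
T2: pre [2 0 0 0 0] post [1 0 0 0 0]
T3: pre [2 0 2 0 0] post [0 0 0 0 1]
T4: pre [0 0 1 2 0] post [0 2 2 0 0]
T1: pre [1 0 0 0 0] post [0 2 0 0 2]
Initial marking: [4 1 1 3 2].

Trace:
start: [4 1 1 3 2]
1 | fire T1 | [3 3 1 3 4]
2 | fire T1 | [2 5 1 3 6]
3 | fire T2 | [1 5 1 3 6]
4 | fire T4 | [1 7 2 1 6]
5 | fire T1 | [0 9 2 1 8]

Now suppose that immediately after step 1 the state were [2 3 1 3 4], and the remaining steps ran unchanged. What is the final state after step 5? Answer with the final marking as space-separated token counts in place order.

state after step 1 := [2 3 1 3 4]
2 | fire T1 | [1 5 1 3 6]
3 | fire T2 | [1 5 1 3 6]
4 | fire T4 | [1 7 2 1 6]
5 | fire T1 | [0 9 2 1 8]

0 9 2 1 8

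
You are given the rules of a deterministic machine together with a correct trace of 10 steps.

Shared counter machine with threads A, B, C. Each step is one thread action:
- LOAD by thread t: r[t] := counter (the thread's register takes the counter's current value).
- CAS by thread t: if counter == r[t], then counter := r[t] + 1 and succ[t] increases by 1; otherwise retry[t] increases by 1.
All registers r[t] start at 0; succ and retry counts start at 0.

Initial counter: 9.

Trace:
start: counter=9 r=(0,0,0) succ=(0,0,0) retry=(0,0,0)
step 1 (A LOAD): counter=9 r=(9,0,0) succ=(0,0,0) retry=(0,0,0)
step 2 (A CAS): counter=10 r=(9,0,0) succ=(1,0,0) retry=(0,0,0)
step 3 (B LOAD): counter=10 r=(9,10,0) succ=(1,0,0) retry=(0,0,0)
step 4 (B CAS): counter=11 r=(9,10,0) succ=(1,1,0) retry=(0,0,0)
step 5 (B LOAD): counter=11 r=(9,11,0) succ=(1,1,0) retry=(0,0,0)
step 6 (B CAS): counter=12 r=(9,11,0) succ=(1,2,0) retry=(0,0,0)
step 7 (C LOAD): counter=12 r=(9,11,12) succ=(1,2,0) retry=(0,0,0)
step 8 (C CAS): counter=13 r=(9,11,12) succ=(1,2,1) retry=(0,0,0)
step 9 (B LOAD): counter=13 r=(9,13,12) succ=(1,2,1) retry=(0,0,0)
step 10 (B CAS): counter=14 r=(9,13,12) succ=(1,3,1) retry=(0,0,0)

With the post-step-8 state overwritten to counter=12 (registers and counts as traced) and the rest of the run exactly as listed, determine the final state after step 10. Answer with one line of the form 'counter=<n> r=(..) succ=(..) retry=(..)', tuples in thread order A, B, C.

counter=13 r=(9,12,12) succ=(1,3,1) retry=(0,0,0)

state after step 8 := counter=12 r=(9,11,12) succ=(1,2,1) retry=(0,0,0)
step 9 (B LOAD): counter=12 r=(9,12,12) succ=(1,2,1) retry=(0,0,0)
step 10 (B CAS): counter=13 r=(9,12,12) succ=(1,3,1) retry=(0,0,0)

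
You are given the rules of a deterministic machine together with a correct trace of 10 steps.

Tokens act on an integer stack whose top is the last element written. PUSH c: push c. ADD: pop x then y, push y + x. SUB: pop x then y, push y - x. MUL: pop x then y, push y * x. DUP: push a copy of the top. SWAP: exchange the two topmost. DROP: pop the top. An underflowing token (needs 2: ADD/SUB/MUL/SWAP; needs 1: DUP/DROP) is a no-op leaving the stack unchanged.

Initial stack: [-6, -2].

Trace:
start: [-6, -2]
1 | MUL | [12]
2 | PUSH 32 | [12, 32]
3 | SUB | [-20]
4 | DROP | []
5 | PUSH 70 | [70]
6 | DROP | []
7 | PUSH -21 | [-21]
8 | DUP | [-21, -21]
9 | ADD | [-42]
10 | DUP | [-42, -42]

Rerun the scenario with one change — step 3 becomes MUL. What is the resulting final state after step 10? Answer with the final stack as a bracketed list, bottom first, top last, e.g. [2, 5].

(re-executing from step 3 with the substitution; state before step 3: [12, 32])
3 | MUL | [384]
4 | DROP | []
5 | PUSH 70 | [70]
6 | DROP | []
7 | PUSH -21 | [-21]
8 | DUP | [-21, -21]
9 | ADD | [-42]
10 | DUP | [-42, -42]

[-42, -42]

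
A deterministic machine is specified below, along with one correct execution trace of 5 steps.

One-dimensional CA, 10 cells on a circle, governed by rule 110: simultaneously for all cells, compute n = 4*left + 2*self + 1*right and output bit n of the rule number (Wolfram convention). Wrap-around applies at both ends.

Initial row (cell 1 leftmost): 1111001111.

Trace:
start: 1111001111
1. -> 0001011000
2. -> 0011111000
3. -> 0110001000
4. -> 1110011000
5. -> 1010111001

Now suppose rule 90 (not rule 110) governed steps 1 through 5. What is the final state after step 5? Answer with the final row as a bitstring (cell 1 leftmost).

0110000110

(re-executing steps 1..5 under rule 90; state before step 1: 1111001111)
1. -> 0001111000
2. -> 0011001100
3. -> 0111111110
4. -> 1100000011
5. -> 0110000110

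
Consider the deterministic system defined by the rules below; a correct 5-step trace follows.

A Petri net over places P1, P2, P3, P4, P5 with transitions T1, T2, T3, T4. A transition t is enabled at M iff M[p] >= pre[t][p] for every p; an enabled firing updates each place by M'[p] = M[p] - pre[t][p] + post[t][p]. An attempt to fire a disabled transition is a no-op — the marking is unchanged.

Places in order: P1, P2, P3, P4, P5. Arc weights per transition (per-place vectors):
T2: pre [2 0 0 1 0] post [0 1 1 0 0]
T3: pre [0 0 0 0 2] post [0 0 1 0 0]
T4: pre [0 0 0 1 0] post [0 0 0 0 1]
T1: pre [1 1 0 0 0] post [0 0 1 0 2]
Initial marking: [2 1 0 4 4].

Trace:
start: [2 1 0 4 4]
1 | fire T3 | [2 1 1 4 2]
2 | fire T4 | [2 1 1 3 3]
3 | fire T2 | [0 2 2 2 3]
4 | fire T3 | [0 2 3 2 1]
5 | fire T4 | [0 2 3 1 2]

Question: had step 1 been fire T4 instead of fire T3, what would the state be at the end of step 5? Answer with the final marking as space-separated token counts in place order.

0 2 2 0 5

(re-executing from step 1 with the substitution; state before step 1: [2 1 0 4 4])
1 | fire T4 | [2 1 0 3 5]
2 | fire T4 | [2 1 0 2 6]
3 | fire T2 | [0 2 1 1 6]
4 | fire T3 | [0 2 2 1 4]
5 | fire T4 | [0 2 2 0 5]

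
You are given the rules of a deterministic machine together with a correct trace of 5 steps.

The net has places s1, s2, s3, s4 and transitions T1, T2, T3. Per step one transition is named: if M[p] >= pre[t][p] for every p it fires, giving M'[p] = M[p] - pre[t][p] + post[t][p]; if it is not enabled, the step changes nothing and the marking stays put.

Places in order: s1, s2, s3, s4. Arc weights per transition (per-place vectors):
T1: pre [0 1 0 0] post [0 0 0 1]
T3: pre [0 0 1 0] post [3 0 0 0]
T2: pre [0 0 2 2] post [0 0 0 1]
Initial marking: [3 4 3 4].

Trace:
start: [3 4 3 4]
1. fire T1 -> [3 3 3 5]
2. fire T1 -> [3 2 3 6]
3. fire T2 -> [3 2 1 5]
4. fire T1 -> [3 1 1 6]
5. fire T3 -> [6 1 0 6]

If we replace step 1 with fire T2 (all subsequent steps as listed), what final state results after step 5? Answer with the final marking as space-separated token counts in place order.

(re-executing from step 1 with the substitution; state before step 1: [3 4 3 4])
1. fire T2 -> [3 4 1 3]
2. fire T1 -> [3 3 1 4]
3. fire T2 -> [3 3 1 4]
4. fire T1 -> [3 2 1 5]
5. fire T3 -> [6 2 0 5]

6 2 0 5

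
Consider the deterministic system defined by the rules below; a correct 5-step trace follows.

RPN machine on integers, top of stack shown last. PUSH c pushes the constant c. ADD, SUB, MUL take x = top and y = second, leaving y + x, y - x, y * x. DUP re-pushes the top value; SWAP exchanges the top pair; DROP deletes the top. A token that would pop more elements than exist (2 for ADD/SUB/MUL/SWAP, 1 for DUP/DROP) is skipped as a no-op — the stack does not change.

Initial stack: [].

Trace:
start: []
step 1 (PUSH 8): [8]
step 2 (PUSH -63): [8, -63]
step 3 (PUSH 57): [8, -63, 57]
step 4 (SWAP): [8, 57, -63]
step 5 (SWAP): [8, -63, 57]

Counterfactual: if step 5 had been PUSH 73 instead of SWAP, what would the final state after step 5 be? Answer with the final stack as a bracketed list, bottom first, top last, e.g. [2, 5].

(re-executing from step 5 with the substitution; state before step 5: [8, 57, -63])
step 5 (PUSH 73): [8, 57, -63, 73]

[8, 57, -63, 73]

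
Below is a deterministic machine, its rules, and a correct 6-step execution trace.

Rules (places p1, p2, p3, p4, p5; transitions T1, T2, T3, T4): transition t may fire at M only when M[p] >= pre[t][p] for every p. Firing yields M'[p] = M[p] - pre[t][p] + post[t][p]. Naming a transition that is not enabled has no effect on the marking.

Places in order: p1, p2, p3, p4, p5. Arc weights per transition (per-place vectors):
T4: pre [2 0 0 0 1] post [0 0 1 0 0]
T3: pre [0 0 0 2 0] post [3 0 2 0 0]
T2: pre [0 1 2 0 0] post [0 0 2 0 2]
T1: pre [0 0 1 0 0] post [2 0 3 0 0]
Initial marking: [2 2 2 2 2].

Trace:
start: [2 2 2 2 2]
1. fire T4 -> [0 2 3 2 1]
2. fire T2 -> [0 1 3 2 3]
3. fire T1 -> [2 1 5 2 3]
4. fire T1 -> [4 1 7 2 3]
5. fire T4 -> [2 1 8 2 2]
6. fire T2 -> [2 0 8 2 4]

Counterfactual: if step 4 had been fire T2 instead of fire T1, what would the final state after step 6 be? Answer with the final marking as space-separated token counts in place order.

0 0 6 2 4

(re-executing from step 4 with the substitution; state before step 4: [2 1 5 2 3])
4. fire T2 -> [2 0 5 2 5]
5. fire T4 -> [0 0 6 2 4]
6. fire T2 -> [0 0 6 2 4]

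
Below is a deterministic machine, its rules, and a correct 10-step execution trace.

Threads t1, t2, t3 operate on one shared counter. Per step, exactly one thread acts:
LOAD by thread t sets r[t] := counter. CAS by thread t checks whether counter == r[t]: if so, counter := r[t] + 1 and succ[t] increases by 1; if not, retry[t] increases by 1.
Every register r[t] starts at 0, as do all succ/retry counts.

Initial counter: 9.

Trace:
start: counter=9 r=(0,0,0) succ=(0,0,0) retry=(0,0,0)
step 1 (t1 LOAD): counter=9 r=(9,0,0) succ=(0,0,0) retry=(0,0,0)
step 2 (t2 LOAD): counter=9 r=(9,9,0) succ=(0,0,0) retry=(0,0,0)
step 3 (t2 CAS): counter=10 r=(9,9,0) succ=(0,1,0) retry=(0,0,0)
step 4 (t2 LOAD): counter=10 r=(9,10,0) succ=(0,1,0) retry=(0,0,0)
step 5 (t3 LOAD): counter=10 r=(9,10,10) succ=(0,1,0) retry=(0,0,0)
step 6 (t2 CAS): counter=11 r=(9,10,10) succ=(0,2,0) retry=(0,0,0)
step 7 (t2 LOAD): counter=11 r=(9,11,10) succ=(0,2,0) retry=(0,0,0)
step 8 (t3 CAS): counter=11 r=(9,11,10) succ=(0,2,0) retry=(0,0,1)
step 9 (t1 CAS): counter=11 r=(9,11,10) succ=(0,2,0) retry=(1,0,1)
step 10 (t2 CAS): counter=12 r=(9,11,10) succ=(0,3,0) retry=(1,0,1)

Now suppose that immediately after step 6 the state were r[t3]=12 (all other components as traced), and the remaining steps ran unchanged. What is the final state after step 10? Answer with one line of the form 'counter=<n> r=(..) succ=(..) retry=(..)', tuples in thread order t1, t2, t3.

counter=12 r=(9,11,12) succ=(0,3,0) retry=(1,0,1)

state after step 6 := counter=11 r=(9,10,12) succ=(0,2,0) retry=(0,0,0)
step 7 (t2 LOAD): counter=11 r=(9,11,12) succ=(0,2,0) retry=(0,0,0)
step 8 (t3 CAS): counter=11 r=(9,11,12) succ=(0,2,0) retry=(0,0,1)
step 9 (t1 CAS): counter=11 r=(9,11,12) succ=(0,2,0) retry=(1,0,1)
step 10 (t2 CAS): counter=12 r=(9,11,12) succ=(0,3,0) retry=(1,0,1)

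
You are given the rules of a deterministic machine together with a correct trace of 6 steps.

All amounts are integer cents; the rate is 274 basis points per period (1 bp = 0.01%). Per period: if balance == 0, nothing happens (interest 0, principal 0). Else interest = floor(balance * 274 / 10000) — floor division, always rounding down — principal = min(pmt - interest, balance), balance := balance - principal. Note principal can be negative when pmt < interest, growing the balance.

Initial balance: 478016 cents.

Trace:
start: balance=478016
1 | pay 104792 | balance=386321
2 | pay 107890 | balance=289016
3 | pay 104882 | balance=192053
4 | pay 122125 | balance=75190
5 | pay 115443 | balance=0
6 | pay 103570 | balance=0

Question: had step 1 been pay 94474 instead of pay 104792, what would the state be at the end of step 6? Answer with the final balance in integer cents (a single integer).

0

(re-executing from step 1 with the substitution; state before step 1: balance=478016)
1 | pay 94474 | balance=396639
2 | pay 107890 | balance=299616
3 | pay 104882 | balance=202943
4 | pay 122125 | balance=86378
5 | pay 115443 | balance=0
6 | pay 103570 | balance=0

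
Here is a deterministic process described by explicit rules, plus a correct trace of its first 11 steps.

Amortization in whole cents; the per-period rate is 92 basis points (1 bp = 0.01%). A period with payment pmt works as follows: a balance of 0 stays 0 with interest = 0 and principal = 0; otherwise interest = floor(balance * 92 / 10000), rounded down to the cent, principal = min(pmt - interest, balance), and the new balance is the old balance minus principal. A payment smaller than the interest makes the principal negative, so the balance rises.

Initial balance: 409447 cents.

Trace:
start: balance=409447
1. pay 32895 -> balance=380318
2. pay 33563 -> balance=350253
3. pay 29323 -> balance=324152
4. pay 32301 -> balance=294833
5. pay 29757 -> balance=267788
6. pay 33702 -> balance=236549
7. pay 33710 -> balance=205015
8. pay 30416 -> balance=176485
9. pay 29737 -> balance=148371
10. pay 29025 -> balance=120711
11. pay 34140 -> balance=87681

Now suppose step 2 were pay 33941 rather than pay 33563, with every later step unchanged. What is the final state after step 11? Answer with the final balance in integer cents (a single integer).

87268

(re-executing from step 2 with the substitution; state before step 2: balance=380318)
2. pay 33941 -> balance=349875
3. pay 29323 -> balance=323770
4. pay 32301 -> balance=294447
5. pay 29757 -> balance=267398
6. pay 33702 -> balance=236156
7. pay 33710 -> balance=204618
8. pay 30416 -> balance=176084
9. pay 29737 -> balance=147966
10. pay 29025 -> balance=120302
11. pay 34140 -> balance=87268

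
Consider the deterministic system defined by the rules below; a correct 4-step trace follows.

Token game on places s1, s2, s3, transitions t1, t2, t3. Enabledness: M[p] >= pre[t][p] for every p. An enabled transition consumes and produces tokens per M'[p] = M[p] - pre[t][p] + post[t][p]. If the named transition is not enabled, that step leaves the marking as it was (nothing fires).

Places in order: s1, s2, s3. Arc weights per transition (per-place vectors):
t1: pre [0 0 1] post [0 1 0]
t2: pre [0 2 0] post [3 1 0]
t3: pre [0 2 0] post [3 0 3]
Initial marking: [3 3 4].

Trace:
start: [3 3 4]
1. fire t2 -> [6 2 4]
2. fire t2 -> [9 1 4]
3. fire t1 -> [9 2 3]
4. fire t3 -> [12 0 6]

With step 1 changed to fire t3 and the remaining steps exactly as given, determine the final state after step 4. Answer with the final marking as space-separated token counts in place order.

(re-executing from step 1 with the substitution; state before step 1: [3 3 4])
1. fire t3 -> [6 1 7]
2. fire t2 -> [6 1 7]
3. fire t1 -> [6 2 6]
4. fire t3 -> [9 0 9]

9 0 9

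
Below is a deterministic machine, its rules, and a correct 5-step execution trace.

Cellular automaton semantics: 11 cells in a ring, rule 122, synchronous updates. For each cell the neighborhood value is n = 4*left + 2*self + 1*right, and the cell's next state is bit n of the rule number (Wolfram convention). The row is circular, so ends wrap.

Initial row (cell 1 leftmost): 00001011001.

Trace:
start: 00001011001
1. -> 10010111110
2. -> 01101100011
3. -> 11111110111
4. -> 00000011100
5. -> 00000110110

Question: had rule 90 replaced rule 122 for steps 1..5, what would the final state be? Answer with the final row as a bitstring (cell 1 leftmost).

11010100000

(re-executing steps 1..5 under rule 90; state before step 1: 00001011001)
1. -> 10010011110
2. -> 01101110010
3. -> 11101011101
4. -> 00100010101
5. -> 11010100000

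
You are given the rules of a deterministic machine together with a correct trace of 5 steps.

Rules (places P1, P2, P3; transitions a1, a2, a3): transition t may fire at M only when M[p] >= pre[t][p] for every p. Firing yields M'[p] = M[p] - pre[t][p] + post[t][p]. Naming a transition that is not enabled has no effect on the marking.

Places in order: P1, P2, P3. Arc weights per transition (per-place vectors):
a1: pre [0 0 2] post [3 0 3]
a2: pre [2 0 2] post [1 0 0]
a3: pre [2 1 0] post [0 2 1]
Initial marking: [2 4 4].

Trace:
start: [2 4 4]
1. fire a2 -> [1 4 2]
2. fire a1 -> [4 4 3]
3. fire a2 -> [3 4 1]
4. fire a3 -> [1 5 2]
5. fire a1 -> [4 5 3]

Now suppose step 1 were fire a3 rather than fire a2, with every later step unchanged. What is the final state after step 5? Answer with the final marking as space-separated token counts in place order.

(re-executing from step 1 with the substitution; state before step 1: [2 4 4])
1. fire a3 -> [0 5 5]
2. fire a1 -> [3 5 6]
3. fire a2 -> [2 5 4]
4. fire a3 -> [0 6 5]
5. fire a1 -> [3 6 6]

3 6 6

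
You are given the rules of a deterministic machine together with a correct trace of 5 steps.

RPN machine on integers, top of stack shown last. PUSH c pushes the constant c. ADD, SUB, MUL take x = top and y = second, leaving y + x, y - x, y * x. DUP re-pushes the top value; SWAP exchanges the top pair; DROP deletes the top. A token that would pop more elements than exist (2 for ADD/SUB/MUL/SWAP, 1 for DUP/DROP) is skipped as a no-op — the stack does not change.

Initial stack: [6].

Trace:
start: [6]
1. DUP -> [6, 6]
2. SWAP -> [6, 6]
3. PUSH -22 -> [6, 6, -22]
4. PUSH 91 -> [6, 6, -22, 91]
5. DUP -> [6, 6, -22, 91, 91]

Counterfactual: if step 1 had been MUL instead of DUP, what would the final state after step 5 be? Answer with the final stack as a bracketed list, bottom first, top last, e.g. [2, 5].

(re-executing from step 1 with the substitution; state before step 1: [6])
1. MUL -> [6]
2. SWAP -> [6]
3. PUSH -22 -> [6, -22]
4. PUSH 91 -> [6, -22, 91]
5. DUP -> [6, -22, 91, 91]

[6, -22, 91, 91]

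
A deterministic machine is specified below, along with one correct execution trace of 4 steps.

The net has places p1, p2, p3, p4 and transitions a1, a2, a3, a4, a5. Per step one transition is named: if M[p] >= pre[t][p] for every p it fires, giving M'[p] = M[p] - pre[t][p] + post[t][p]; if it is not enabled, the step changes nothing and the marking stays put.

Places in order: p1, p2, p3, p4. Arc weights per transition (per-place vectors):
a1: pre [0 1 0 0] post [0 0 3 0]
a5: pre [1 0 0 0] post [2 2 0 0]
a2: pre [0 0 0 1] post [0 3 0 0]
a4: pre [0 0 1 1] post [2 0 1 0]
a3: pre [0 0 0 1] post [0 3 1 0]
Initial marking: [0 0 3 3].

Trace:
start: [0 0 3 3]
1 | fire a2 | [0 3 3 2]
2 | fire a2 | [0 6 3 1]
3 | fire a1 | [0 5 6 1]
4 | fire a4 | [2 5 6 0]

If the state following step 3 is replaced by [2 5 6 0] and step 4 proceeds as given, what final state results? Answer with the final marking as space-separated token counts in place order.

2 5 6 0

state after step 3 := [2 5 6 0]
4 | fire a4 | [2 5 6 0]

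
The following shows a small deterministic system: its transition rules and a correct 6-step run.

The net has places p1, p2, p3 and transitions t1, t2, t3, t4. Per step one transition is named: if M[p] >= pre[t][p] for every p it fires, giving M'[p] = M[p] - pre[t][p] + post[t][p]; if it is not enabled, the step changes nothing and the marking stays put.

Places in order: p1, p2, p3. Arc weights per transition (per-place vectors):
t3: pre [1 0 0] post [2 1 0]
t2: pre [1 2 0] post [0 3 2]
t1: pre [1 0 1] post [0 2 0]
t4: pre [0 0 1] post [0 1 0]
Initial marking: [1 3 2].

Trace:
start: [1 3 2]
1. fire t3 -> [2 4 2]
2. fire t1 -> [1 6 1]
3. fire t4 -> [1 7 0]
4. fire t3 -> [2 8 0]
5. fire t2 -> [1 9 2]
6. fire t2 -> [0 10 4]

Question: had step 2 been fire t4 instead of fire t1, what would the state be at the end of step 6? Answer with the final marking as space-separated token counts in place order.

1 9 4

(re-executing from step 2 with the substitution; state before step 2: [2 4 2])
2. fire t4 -> [2 5 1]
3. fire t4 -> [2 6 0]
4. fire t3 -> [3 7 0]
5. fire t2 -> [2 8 2]
6. fire t2 -> [1 9 4]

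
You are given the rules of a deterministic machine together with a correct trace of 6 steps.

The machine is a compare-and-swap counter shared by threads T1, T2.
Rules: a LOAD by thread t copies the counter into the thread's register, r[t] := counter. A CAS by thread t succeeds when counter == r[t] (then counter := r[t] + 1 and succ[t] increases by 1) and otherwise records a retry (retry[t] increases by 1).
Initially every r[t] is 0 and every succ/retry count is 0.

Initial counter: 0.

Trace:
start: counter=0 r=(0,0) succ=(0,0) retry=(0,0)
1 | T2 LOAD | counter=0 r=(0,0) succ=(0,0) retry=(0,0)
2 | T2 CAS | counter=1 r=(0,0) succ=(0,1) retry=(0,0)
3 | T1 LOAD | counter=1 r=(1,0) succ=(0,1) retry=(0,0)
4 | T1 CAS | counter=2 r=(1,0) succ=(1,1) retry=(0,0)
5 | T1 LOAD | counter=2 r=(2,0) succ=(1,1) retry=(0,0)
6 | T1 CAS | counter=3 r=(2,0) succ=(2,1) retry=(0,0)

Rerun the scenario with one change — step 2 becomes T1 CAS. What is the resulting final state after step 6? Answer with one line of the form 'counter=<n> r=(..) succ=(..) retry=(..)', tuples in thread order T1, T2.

counter=3 r=(2,0) succ=(3,0) retry=(0,0)

(re-executing from step 2 with the substitution; state before step 2: counter=0 r=(0,0) succ=(0,0) retry=(0,0))
2 | T1 CAS | counter=1 r=(0,0) succ=(1,0) retry=(0,0)
3 | T1 LOAD | counter=1 r=(1,0) succ=(1,0) retry=(0,0)
4 | T1 CAS | counter=2 r=(1,0) succ=(2,0) retry=(0,0)
5 | T1 LOAD | counter=2 r=(2,0) succ=(2,0) retry=(0,0)
6 | T1 CAS | counter=3 r=(2,0) succ=(3,0) retry=(0,0)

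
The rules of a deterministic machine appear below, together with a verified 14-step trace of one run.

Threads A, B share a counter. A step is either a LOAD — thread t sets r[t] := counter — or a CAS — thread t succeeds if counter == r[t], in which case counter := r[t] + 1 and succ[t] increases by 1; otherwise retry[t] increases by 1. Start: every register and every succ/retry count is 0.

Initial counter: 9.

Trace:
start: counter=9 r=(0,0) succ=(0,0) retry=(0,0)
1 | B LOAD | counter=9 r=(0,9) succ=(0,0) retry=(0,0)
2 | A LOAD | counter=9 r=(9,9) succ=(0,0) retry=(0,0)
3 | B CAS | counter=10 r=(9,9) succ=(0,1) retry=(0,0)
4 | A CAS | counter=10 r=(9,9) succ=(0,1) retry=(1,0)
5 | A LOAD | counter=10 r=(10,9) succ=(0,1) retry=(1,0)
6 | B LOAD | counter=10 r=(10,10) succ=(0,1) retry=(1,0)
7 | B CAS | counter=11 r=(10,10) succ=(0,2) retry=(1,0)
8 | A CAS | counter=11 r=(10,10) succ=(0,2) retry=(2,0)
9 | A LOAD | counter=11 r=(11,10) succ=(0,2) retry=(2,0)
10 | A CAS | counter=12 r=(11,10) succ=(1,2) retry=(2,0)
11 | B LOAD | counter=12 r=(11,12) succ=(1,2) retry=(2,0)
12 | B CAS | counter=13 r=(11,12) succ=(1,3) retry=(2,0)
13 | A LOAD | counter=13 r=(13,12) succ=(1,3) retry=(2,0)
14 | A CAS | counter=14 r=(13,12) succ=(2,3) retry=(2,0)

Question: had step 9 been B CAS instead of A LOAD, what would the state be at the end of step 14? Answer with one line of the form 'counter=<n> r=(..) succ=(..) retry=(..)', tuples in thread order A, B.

(re-executing from step 9 with the substitution; state before step 9: counter=11 r=(10,10) succ=(0,2) retry=(2,0))
9 | B CAS | counter=11 r=(10,10) succ=(0,2) retry=(2,1)
10 | A CAS | counter=11 r=(10,10) succ=(0,2) retry=(3,1)
11 | B LOAD | counter=11 r=(10,11) succ=(0,2) retry=(3,1)
12 | B CAS | counter=12 r=(10,11) succ=(0,3) retry=(3,1)
13 | A LOAD | counter=12 r=(12,11) succ=(0,3) retry=(3,1)
14 | A CAS | counter=13 r=(12,11) succ=(1,3) retry=(3,1)

counter=13 r=(12,11) succ=(1,3) retry=(3,1)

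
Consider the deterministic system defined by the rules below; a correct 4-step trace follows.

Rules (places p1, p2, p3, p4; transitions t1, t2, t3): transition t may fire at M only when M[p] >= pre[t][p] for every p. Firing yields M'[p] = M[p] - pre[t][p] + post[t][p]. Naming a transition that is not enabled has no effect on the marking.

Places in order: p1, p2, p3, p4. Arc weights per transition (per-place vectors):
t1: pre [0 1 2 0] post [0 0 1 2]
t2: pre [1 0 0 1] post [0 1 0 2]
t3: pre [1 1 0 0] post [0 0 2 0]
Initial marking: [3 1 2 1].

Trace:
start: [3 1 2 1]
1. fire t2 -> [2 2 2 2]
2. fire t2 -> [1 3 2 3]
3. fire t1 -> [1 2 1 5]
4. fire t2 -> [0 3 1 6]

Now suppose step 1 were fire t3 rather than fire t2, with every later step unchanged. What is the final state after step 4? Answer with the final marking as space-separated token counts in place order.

0 1 3 5

(re-executing from step 1 with the substitution; state before step 1: [3 1 2 1])
1. fire t3 -> [2 0 4 1]
2. fire t2 -> [1 1 4 2]
3. fire t1 -> [1 0 3 4]
4. fire t2 -> [0 1 3 5]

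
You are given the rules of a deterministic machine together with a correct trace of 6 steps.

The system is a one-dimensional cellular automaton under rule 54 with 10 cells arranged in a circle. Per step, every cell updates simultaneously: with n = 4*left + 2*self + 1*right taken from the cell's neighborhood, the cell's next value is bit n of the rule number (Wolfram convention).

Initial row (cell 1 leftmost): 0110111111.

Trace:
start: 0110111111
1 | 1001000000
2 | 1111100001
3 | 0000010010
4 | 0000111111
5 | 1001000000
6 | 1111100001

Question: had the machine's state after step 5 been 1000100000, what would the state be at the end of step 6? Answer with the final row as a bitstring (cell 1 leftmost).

1101110001

state after step 5 := 1000100000
6 | 1101110001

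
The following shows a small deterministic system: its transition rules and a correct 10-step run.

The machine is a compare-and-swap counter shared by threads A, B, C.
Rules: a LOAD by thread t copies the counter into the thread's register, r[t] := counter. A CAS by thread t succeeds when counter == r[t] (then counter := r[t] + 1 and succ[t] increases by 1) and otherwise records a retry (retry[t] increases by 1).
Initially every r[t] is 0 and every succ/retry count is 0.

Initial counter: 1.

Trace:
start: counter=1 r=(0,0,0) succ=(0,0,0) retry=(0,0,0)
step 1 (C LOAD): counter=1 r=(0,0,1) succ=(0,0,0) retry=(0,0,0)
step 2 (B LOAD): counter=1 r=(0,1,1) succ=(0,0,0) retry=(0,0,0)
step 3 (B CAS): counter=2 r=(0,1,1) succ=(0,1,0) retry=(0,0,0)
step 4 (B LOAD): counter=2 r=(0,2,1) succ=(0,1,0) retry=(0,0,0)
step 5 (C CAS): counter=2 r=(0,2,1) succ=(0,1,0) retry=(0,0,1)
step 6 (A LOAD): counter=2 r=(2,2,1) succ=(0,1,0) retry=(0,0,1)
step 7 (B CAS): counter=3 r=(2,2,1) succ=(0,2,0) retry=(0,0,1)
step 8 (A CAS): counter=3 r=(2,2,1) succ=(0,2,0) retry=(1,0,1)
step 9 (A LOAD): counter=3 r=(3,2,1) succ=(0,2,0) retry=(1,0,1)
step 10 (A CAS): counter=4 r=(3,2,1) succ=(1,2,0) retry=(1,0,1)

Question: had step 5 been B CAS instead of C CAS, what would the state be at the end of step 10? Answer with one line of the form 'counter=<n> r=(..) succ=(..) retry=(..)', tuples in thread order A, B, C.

(re-executing from step 5 with the substitution; state before step 5: counter=2 r=(0,2,1) succ=(0,1,0) retry=(0,0,0))
step 5 (B CAS): counter=3 r=(0,2,1) succ=(0,2,0) retry=(0,0,0)
step 6 (A LOAD): counter=3 r=(3,2,1) succ=(0,2,0) retry=(0,0,0)
step 7 (B CAS): counter=3 r=(3,2,1) succ=(0,2,0) retry=(0,1,0)
step 8 (A CAS): counter=4 r=(3,2,1) succ=(1,2,0) retry=(0,1,0)
step 9 (A LOAD): counter=4 r=(4,2,1) succ=(1,2,0) retry=(0,1,0)
step 10 (A CAS): counter=5 r=(4,2,1) succ=(2,2,0) retry=(0,1,0)

counter=5 r=(4,2,1) succ=(2,2,0) retry=(0,1,0)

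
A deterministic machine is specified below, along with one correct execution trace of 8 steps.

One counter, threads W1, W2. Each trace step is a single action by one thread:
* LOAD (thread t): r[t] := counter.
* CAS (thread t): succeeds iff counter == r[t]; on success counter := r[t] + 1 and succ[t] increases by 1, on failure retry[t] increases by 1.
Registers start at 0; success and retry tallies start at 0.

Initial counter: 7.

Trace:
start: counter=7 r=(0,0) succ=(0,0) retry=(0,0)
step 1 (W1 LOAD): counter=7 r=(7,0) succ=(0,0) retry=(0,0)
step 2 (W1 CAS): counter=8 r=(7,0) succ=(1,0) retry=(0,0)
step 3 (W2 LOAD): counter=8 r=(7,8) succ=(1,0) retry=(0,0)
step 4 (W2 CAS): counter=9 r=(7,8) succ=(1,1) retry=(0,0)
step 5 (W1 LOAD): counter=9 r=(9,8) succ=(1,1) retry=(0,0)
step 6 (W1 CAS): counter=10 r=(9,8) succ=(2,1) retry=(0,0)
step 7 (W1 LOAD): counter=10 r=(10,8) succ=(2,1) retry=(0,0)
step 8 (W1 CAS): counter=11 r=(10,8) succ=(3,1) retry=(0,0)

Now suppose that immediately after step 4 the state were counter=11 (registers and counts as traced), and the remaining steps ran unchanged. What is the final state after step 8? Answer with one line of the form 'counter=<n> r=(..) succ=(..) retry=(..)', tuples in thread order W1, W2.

state after step 4 := counter=11 r=(7,8) succ=(1,1) retry=(0,0)
step 5 (W1 LOAD): counter=11 r=(11,8) succ=(1,1) retry=(0,0)
step 6 (W1 CAS): counter=12 r=(11,8) succ=(2,1) retry=(0,0)
step 7 (W1 LOAD): counter=12 r=(12,8) succ=(2,1) retry=(0,0)
step 8 (W1 CAS): counter=13 r=(12,8) succ=(3,1) retry=(0,0)

counter=13 r=(12,8) succ=(3,1) retry=(0,0)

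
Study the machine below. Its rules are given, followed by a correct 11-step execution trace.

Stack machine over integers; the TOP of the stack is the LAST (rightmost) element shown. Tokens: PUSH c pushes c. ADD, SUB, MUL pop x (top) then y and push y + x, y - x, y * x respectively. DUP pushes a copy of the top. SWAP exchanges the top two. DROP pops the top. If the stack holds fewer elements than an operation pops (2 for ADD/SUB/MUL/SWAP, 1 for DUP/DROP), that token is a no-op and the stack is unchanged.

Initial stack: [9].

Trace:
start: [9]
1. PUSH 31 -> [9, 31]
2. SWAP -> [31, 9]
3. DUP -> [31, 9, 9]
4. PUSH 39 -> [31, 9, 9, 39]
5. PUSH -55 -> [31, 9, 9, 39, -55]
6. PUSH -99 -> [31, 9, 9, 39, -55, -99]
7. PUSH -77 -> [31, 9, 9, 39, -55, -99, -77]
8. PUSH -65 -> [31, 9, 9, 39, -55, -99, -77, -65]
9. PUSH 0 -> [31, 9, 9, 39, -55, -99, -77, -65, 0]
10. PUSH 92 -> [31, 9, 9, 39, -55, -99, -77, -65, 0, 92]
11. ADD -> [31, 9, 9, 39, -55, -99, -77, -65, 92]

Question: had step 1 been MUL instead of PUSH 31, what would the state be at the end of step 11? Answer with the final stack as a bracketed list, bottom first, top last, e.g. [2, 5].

[9, 9, 39, -55, -99, -77, -65, 92]

(re-executing from step 1 with the substitution; state before step 1: [9])
1. MUL -> [9]
2. SWAP -> [9]
3. DUP -> [9, 9]
4. PUSH 39 -> [9, 9, 39]
5. PUSH -55 -> [9, 9, 39, -55]
6. PUSH -99 -> [9, 9, 39, -55, -99]
7. PUSH -77 -> [9, 9, 39, -55, -99, -77]
8. PUSH -65 -> [9, 9, 39, -55, -99, -77, -65]
9. PUSH 0 -> [9, 9, 39, -55, -99, -77, -65, 0]
10. PUSH 92 -> [9, 9, 39, -55, -99, -77, -65, 0, 92]
11. ADD -> [9, 9, 39, -55, -99, -77, -65, 92]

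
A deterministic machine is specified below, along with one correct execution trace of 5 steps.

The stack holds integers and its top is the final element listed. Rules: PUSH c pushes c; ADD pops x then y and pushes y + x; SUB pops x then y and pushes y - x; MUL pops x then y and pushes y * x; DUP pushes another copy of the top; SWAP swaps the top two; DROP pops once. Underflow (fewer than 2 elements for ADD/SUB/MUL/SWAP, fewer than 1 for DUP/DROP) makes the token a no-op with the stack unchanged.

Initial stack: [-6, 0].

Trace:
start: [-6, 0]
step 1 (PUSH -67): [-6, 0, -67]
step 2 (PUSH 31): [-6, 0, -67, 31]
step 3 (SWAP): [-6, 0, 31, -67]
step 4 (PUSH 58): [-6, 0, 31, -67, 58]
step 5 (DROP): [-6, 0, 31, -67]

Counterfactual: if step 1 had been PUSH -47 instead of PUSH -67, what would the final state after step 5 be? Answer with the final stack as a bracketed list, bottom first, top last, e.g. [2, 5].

[-6, 0, 31, -47]

(re-executing from step 1 with the substitution; state before step 1: [-6, 0])
step 1 (PUSH -47): [-6, 0, -47]
step 2 (PUSH 31): [-6, 0, -47, 31]
step 3 (SWAP): [-6, 0, 31, -47]
step 4 (PUSH 58): [-6, 0, 31, -47, 58]
step 5 (DROP): [-6, 0, 31, -47]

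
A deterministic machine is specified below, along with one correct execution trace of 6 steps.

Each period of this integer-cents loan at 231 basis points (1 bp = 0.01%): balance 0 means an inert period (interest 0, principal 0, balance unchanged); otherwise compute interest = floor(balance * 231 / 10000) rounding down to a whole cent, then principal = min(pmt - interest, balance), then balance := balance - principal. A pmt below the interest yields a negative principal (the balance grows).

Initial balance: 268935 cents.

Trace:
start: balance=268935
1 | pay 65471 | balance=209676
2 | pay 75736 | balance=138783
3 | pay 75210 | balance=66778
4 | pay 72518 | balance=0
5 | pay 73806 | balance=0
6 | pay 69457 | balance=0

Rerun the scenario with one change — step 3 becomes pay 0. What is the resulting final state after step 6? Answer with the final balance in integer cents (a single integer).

0

(re-executing from step 3 with the substitution; state before step 3: balance=138783)
3 | pay 0 | balance=141988
4 | pay 72518 | balance=72749
5 | pay 73806 | balance=623
6 | pay 69457 | balance=0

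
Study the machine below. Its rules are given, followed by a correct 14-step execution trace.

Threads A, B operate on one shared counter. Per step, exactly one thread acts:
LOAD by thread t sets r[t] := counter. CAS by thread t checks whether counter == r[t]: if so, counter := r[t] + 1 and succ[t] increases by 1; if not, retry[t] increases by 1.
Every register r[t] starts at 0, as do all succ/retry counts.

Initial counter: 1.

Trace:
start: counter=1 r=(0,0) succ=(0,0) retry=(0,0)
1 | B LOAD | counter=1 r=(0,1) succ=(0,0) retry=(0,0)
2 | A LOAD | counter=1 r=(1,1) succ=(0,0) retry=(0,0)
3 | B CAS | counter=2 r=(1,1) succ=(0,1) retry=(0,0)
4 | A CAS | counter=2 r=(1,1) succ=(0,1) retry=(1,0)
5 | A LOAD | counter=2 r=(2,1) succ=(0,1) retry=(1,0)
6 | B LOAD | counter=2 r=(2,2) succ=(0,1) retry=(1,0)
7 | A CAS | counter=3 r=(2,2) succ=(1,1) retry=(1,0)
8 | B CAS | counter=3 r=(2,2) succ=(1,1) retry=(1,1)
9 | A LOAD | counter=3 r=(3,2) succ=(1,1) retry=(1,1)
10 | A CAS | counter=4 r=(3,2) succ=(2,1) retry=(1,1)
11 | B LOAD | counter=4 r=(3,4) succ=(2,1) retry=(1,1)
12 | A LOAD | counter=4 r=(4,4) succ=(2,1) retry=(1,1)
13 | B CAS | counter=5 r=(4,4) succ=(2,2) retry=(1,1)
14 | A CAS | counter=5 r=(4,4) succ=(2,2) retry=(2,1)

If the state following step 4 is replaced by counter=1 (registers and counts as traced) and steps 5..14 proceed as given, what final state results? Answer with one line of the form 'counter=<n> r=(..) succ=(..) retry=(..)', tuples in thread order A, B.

counter=4 r=(3,3) succ=(2,2) retry=(2,1)

state after step 4 := counter=1 r=(1,1) succ=(0,1) retry=(1,0)
5 | A LOAD | counter=1 r=(1,1) succ=(0,1) retry=(1,0)
6 | B LOAD | counter=1 r=(1,1) succ=(0,1) retry=(1,0)
7 | A CAS | counter=2 r=(1,1) succ=(1,1) retry=(1,0)
8 | B CAS | counter=2 r=(1,1) succ=(1,1) retry=(1,1)
9 | A LOAD | counter=2 r=(2,1) succ=(1,1) retry=(1,1)
10 | A CAS | counter=3 r=(2,1) succ=(2,1) retry=(1,1)
11 | B LOAD | counter=3 r=(2,3) succ=(2,1) retry=(1,1)
12 | A LOAD | counter=3 r=(3,3) succ=(2,1) retry=(1,1)
13 | B CAS | counter=4 r=(3,3) succ=(2,2) retry=(1,1)
14 | A CAS | counter=4 r=(3,3) succ=(2,2) retry=(2,1)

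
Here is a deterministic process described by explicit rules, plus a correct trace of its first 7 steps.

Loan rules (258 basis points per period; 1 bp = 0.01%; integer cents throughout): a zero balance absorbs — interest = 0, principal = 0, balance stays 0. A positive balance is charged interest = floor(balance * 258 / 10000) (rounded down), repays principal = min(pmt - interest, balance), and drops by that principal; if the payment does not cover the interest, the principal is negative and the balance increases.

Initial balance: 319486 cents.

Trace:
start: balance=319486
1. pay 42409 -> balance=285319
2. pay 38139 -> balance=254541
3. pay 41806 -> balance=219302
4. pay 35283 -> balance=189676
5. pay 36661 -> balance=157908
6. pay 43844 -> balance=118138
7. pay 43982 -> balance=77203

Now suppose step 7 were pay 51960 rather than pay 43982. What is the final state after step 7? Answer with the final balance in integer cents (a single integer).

69225

(re-executing from step 7 with the substitution; state before step 7: balance=118138)
7. pay 51960 -> balance=69225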